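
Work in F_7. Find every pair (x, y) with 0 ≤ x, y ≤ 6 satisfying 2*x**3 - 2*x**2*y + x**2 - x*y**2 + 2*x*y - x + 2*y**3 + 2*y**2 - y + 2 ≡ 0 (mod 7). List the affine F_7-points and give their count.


Affine F_7-points: {(2, 5), (4, 5), (5, 6)}; count = 3.

For each of the 49 pairs (x, y) ∈ F_7², evaluate f(x, y) mod 7. Record the zeros.
  x = 0: [0↦2, 1↦5, 2↦3, 3↦1, 4↦4, 5↦3, 6↦3]  zeros at y ∈ ∅
  x = 1: [0↦4, 1↦6, 2↦1, 3↦1, 4↦4, 5↦1, 6↦4]  zeros at y ∈ ∅
  x = 2: [0↦6, 1↦3, 2↦5, 3↦3, 4↦2, 5↦0, 6↦2]  zeros at y ∈ {5}
  x = 3: [0↦6, 1↦1, 2↦6, 3↦5, 4↦3, 5↦5, 6↦2]  zeros at y ∈ ∅
  x = 4: [0↦2, 1↦5, 2↦2, 3↦5, 4↦5, 5↦0, 6↦2]  zeros at y ∈ {5}
  x = 5: [0↦6, 1↦6, 2↦5, 3↦1, 4↦6, 5↦4, 6↦0]  zeros at y ∈ {6}
  x = 6: [0↦2, 1↦2, 2↦6, 3↦5, 4↦4, 5↦1, 6↦1]  zeros at y ∈ ∅
Collecting zeros: affine points = {(2, 5), (4, 5), (5, 6)}.
Total count |C(F_7)_aff| = 3.


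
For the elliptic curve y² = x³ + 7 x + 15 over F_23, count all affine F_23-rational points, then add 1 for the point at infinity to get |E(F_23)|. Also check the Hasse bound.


Affine points = {(1, 0), (7, 4), (7, 19), (8, 10), (8, 13), (9, 5), (9, 18), (10, 2), (10, 21), (13, 7), (13, 16), (18, 4), (18, 19), (20, 6), (20, 17), (21, 4), (21, 19)}; affine count = 17; |E(F_23)| = 18.

Discriminant check: Δ ∝ 4a³ + 27b² = 4·7³ + 27·15² = 4·343 + 27·225 ≡ 18 (mod 23). Nonzero ⇒ E is nonsingular.
For each x ∈ F_23, compute rhs = x³ + 7·x + 15 mod 23, then count y ∈ F_23 with y² ≡ rhs.
  x = 0: rhs = 15, matching y values: none (0 points).
  x = 1: rhs = 0, matching y values: 0 (1 points).
  x = 2: rhs = 14, matching y values: none (0 points).
  x = 3: rhs = 17, matching y values: none (0 points).
  x = 4: rhs = 15, matching y values: none (0 points).
  x = 5: rhs = 14, matching y values: none (0 points).
  x = 6: rhs = 20, matching y values: none (0 points).
  x = 7: rhs = 16, matching y values: 4, 19 (2 points).
  x = 8: rhs = 8, matching y values: 10, 13 (2 points).
  x = 9: rhs = 2, matching y values: 5, 18 (2 points).
  x = 10: rhs = 4, matching y values: 2, 21 (2 points).
  x = 11: rhs = 20, matching y values: none (0 points).
  x = 12: rhs = 10, matching y values: none (0 points).
  x = 13: rhs = 3, matching y values: 7, 16 (2 points).
  x = 14: rhs = 5, matching y values: none (0 points).
  x = 15: rhs = 22, matching y values: none (0 points).
  x = 16: rhs = 14, matching y values: none (0 points).
  x = 17: rhs = 10, matching y values: none (0 points).
  x = 18: rhs = 16, matching y values: 4, 19 (2 points).
  x = 19: rhs = 15, matching y values: none (0 points).
  x = 20: rhs = 13, matching y values: 6, 17 (2 points).
  x = 21: rhs = 16, matching y values: 4, 19 (2 points).
  x = 22: rhs = 7, matching y values: none (0 points).
Total affine count: 17.
Full point count |E(F_23)| = 17 + 1 = 18.
Hasse bound: |18 − (23+1)| = |-6| = 6 ≤ 2√23 ≈ 9.5917 ✓.


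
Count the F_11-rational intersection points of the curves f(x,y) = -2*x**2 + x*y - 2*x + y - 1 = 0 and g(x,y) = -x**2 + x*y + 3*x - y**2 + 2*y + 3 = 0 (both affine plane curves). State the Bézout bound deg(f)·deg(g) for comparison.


Common zeros: {(3, 9)}; count = 1; Bézout bound = 4.

deg(f) = 2, deg(g) = 2, so Bézout bound = 4.
Scan x ∈ F_11. For each x, list the y ∈ F_11 with f(x, y) ≡ 0 and those with g(x, y) ≡ 0 (mod 11); the common zeros in that column are the intersection.
  x = 0: f ≡ 0 at y ∈ {1}; g ≡ 0 at y ∈ {3, 10}; common: ∅.
  x = 1: f ≡ 0 at y ∈ {8}; g ≡ 0 at y ∈ ∅; common: ∅.
  x = 2: f ≡ 0 at y ∈ {8}; g ≡ 0 at y ∈ {5, 10}; common: ∅.
  x = 3: f ≡ 0 at y ∈ {9}; g ≡ 0 at y ∈ {7, 9}; common: {9}.
  x = 4: f ≡ 0 at y ∈ {6}; g ≡ 0 at y ∈ ∅; common: ∅.
  x = 5: f ≡ 0 at y ∈ {1}; g ≡ 0 at y ∈ ∅; common: ∅.
  x = 6: f ≡ 0 at y ∈ {9}; g ≡ 0 at y ∈ {3, 5}; common: ∅.
  x = 7: f ≡ 0 at y ∈ {10}; g ≡ 0 at y ∈ {2, 7}; common: ∅.
  x = 8: f ≡ 0 at y ∈ {10}; g ≡ 0 at y ∈ ∅; common: ∅.
  x = 9: f ≡ 0 at y ∈ {6}; g ≡ 0 at y ∈ {2, 9}; common: ∅.
  x = 10: f ≡ 0 at y ∈ ∅; g ≡ 0 at y ∈ ∅; common: ∅.
Collecting: common zeros = {(3, 9)}, so the count is 1.
Comparison with the Bézout bound: 1 ≤ 4 = deg(f)·deg(g), as expected for curves with no common component (the affine F_11-count falls short of the bound because intersections may lie at infinity, over extension fields, or carry multiplicity).


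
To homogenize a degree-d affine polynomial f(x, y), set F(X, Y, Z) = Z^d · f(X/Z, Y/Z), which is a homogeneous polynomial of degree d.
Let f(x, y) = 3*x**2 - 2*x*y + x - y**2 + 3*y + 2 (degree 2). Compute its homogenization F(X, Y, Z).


F(X, Y, Z) = 3*X**2 - 2*X*Y + X*Z - Y**2 + 3*Y*Z + 2*Z**2

deg(f) = 2.
Substitute x = X/Z, y = Y/Z into f, then multiply by Z^2.
  monomial 3·x^2·y^0 ↦ 3·X^2·Y^0·Z^0.
  monomial -2·x^1·y^1 ↦ -2·X^1·Y^1·Z^0.
  monomial 1·x^1·y^0 ↦ 1·X^1·Y^0·Z^1.
  monomial -1·x^0·y^2 ↦ -1·X^0·Y^2·Z^0.
  monomial 3·x^0·y^1 ↦ 3·X^0·Y^1·Z^1.
  monomial 2·x^0·y^0 ↦ 2·X^0·Y^0·Z^2.
Collecting: F(X, Y, Z) = 3*X**2 - 2*X*Y + X*Z - Y**2 + 3*Y*Z + 2*Z**2.


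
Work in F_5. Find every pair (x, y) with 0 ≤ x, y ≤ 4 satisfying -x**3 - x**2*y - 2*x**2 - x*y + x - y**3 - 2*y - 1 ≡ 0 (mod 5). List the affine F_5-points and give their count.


Affine F_5-points: {(2, 0), (4, 2), (4, 4)}; count = 3.

For each of the 25 pairs (x, y) ∈ F_5², evaluate f(x, y) mod 5. Record the zeros.
  x = 0: [0↦4, 1↦1, 2↦2, 3↦1, 4↦2]  zeros at y ∈ ∅
  x = 1: [0↦2, 1↦2, 2↦1, 3↦3, 4↦2]  zeros at y ∈ ∅
  x = 2: [0↦0, 1↦1, 2↦1, 3↦4, 4↦4]  zeros at y ∈ {0}
  x = 3: [0↦2, 1↦2, 2↦1, 3↦3, 4↦2]  zeros at y ∈ ∅
  x = 4: [0↦2, 1↦4, 2↦0, 3↦4, 4↦0]  zeros at y ∈ {2, 4}
Collecting zeros: affine points = {(2, 0), (4, 2), (4, 4)}.
Total count |C(F_5)_aff| = 3.


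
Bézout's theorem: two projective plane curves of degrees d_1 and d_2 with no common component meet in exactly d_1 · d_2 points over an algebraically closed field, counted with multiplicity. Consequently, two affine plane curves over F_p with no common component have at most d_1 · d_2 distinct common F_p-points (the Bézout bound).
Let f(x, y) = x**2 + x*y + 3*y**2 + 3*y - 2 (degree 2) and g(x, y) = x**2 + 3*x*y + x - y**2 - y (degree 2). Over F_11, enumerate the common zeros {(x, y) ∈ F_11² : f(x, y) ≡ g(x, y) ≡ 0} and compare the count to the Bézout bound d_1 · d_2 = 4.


Common zeros: {(2, 10)}; count = 1; Bézout bound = 4.

deg(f) = 2, deg(g) = 2, so Bézout bound = 4.
Scan x ∈ F_11. For each x, list the y ∈ F_11 with f(x, y) ≡ 0 and those with g(x, y) ≡ 0 (mod 11); the common zeros in that column are the intersection.
  x = 0: f ≡ 0 at y ∈ {5}; g ≡ 0 at y ∈ {0, 10}; common: ∅.
  x = 1: f ≡ 0 at y ∈ ∅; g ≡ 0 at y ∈ {6, 7}; common: ∅.
  x = 2: f ≡ 0 at y ∈ {3, 10}; g ≡ 0 at y ∈ {6, 10}; common: {10}.
  x = 3: f ≡ 0 at y ∈ ∅; g ≡ 0 at y ∈ ∅; common: ∅.
  x = 4: f ≡ 0 at y ∈ ∅; g ≡ 0 at y ∈ {3, 8}; common: ∅.
  x = 5: f ≡ 0 at y ∈ ∅; g ≡ 0 at y ∈ ∅; common: ∅.
  x = 6: f ≡ 0 at y ∈ {3, 5}; g ≡ 0 at y ∈ ∅; common: ∅.
  x = 7: f ≡ 0 at y ∈ {7, 8}; g ≡ 0 at y ∈ ∅; common: ∅.
  x = 8: f ≡ 0 at y ∈ {4, 7}; g ≡ 0 at y ∈ {3, 9}; common: ∅.
  x = 9: f ≡ 0 at y ∈ ∅; g ≡ 0 at y ∈ ∅; common: ∅.
  x = 10: f ≡ 0 at y ∈ {4, 10}; g ≡ 0 at y ∈ {0, 7}; common: ∅.
Collecting: common zeros = {(2, 10)}, so the count is 1.
Comparison with the Bézout bound: 1 ≤ 4 = deg(f)·deg(g), as expected for curves with no common component (the affine F_11-count falls short of the bound because intersections may lie at infinity, over extension fields, or carry multiplicity).


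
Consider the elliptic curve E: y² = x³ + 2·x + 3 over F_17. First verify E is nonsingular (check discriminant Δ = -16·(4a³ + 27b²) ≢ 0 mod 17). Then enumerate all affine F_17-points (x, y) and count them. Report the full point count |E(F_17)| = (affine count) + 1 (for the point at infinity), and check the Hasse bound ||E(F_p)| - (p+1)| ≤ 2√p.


Affine points = {(2, 7), (2, 10), (3, 6), (3, 11), (5, 6), (5, 11), (8, 2), (8, 15), (9, 6), (9, 11), (11, 8), (11, 9), (12, 2), (12, 15), (13, 4), (13, 13), (14, 2), (14, 15), (15, 5), (15, 12), (16, 0)}; affine count = 21; |E(F_17)| = 22.

Discriminant check: Δ ∝ 4a³ + 27b² = 4·2³ + 27·3² = 4·8 + 27·9 ≡ 3 (mod 17). Nonzero ⇒ E is nonsingular.
For each x ∈ F_17, compute rhs = x³ + 2·x + 3 mod 17, then count y ∈ F_17 with y² ≡ rhs.
  x = 0: rhs = 3, matching y values: none (0 points).
  x = 1: rhs = 6, matching y values: none (0 points).
  x = 2: rhs = 15, matching y values: 7, 10 (2 points).
  x = 3: rhs = 2, matching y values: 6, 11 (2 points).
  x = 4: rhs = 7, matching y values: none (0 points).
  x = 5: rhs = 2, matching y values: 6, 11 (2 points).
  x = 6: rhs = 10, matching y values: none (0 points).
  x = 7: rhs = 3, matching y values: none (0 points).
  x = 8: rhs = 4, matching y values: 2, 15 (2 points).
  x = 9: rhs = 2, matching y values: 6, 11 (2 points).
  x = 10: rhs = 3, matching y values: none (0 points).
  x = 11: rhs = 13, matching y values: 8, 9 (2 points).
  x = 12: rhs = 4, matching y values: 2, 15 (2 points).
  x = 13: rhs = 16, matching y values: 4, 13 (2 points).
  x = 14: rhs = 4, matching y values: 2, 15 (2 points).
  x = 15: rhs = 8, matching y values: 5, 12 (2 points).
  x = 16: rhs = 0, matching y values: 0 (1 points).
Total affine count: 21.
Full point count |E(F_17)| = 21 + 1 = 22.
Hasse bound: |22 − (17+1)| = |4| = 4 ≤ 2√17 ≈ 8.2462 ✓.


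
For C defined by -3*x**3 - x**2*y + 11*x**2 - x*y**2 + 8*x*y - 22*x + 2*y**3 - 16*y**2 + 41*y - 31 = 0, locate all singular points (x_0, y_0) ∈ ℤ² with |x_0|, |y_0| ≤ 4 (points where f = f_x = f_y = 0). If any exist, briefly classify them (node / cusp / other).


Singular points: {(1, 3)}; classification: node.

Compute partial derivatives:
  f_x = -9*x**2 - 2*x*y + 22*x - y**2 + 8*y - 22.
  f_y = -x**2 - 2*x*y + 8*x + 6*y**2 - 32*y + 41.
Scan x_0 ∈ {−4, ..., 4}. For each x_0, f_y(x_0, y) is a polynomial in y; find its integer roots y ∈ {−4, ..., 4}, then test f_x and f at those candidates.
  x = -4: f_y(-4, y) = 6*y**2 - 24*y - 7; no integer root y with |y| ≤ 4.
  x = -3: f_y(-3, y) = 6*y**2 - 26*y + 8; vanishes at y ∈ {4}. (-3, 4): f_x = -129 ≠ 0.
  x = -2: f_y(-2, y) = 6*y**2 - 28*y + 21; no integer root y with |y| ≤ 4.
  x = -1: f_y(-1, y) = 6*y**2 - 30*y + 32; no integer root y with |y| ≤ 4.
  x = 0: f_y(0, y) = 6*y**2 - 32*y + 41; no integer root y with |y| ≤ 4.
  x = 1: f_y(1, y) = 6*y**2 - 34*y + 48; vanishes at y ∈ {3}. (1, 3): f_x = 0, f = 0 — SINGULAR.
  x = 2: f_y(2, y) = 6*y**2 - 36*y + 53; no integer root y with |y| ≤ 4.
  x = 3: f_y(3, y) = 6*y**2 - 38*y + 56; vanishes at y ∈ {4}. (3, 4): f_x = -45 ≠ 0.
  x = 4: f_y(4, y) = 6*y**2 - 40*y + 57; no integer root y with |y| ≤ 4.
Only singular point on the grid: (1, 3).
Classify: substitute x = 1 + u, y = 3 + v and expand: f = -3*u**3 - u**2*v - u**2 - u*v**2 + 2*v**3 + v**2.
No constant or linear terms (consistent with a singular point). Quadratic part: -u**2 + v**2. Cubic part: -3*u**3 - u**2*v - u*v**2 + 2*v**3.
The quadratic part v**2 - u**2 = (v − u)(v + u) splits into two distinct linear factors, so there are two distinct tangent lines y − 3 = ±(x − 1) — this is a node (ordinary double point).
Classification: node.


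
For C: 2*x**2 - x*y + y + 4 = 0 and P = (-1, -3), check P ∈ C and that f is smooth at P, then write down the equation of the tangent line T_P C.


Tangent line at P: -x + 2*y + 5 = 0.

Step 1: f(-1, -3) = 0, so P lies on C.
Step 2: partial derivatives
  f_x(x, y) = 4*x - y, f_y(x, y) = 1 - x.
  f_x(P) = -1, f_y(P) = 2 (gradient nonzero, so P is smooth).
Step 3: tangent line at P: -1·(x − -1) + 2·(y − -3) = 0.
Expanding: -x + 2*y + 5 = 0.


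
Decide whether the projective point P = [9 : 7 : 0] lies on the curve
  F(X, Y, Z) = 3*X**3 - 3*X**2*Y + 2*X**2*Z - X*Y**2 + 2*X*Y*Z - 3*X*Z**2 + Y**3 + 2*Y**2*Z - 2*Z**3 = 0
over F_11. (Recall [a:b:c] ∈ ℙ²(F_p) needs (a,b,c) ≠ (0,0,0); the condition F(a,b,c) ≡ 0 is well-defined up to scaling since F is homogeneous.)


F(9,7,0) ≡ 3 (mod 11); P is NOT on the curve.

Evaluate F(9, 7, 0) term-by-term (mod 11).
  3*X**3 ↦ 3·729·1·1 = 2187
  -3*X**2*Y ↦ -3·81·7·1 = -1701
  2*X**2*Z ↦ 2·81·1·0 = 0
  -X*Y**2 ↦ -1·9·49·1 = -441
  2*X*Y*Z ↦ 2·9·7·0 = 0
  -3*X*Z**2 ↦ -3·9·1·0 = 0
  Y**3 ↦ 1·1·343·1 = 343
  2*Y**2*Z ↦ 2·1·49·0 = 0
  -2*Z**3 ↦ -2·1·1·0 = 0
Sum: F(9, 7, 0) = (2187) + (-1701) + (0) + (-441) + (0) + (0) + (343) + (0) + (0) = 388.
Reducing mod 11: 388 ≡ 3 (mod 11).
Since F(a, b, c) ≡ 3 ≠ 0 (mod 11), P does NOT lie on the curve.


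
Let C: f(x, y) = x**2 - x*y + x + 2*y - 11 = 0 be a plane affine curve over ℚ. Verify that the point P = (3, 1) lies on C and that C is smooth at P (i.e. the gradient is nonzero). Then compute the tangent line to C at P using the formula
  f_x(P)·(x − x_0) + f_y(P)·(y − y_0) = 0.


Tangent line at P: 6*x - y - 17 = 0.

Step 1: f(3, 1) = 0, so P lies on C.
Step 2: partial derivatives
  f_x(x, y) = 2*x - y + 1, f_y(x, y) = 2 - x.
  f_x(P) = 6, f_y(P) = -1 (gradient nonzero, so P is smooth).
Step 3: tangent line at P: 6·(x − 3) + -1·(y − 1) = 0.
Expanding: 6*x - y - 17 = 0.


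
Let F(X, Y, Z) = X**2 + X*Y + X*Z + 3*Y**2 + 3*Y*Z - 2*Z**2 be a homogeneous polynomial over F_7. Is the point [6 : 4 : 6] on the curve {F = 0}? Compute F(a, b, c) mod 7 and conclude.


F(6,4,6) ≡ 4 (mod 7); P is NOT on the curve.

Evaluate F(6, 4, 6) term-by-term (mod 7).
  X**2 ↦ 1·36·1·1 = 36
  X*Y ↦ 1·6·4·1 = 24
  X*Z ↦ 1·6·1·6 = 36
  3*Y**2 ↦ 3·1·16·1 = 48
  3*Y*Z ↦ 3·1·4·6 = 72
  -2*Z**2 ↦ -2·1·1·36 = -72
Sum: F(6, 4, 6) = (36) + (24) + (36) + (48) + (72) + (-72) = 144.
Reducing mod 7: 144 ≡ 4 (mod 7).
Since F(a, b, c) ≡ 4 ≠ 0 (mod 7), P does NOT lie on the curve.


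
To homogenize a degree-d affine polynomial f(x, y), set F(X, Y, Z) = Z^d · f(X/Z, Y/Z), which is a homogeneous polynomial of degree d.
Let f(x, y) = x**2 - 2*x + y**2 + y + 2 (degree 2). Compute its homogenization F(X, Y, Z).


F(X, Y, Z) = X**2 - 2*X*Z + Y**2 + Y*Z + 2*Z**2

deg(f) = 2.
Substitute x = X/Z, y = Y/Z into f, then multiply by Z^2.
  monomial 1·x^2·y^0 ↦ 1·X^2·Y^0·Z^0.
  monomial -2·x^1·y^0 ↦ -2·X^1·Y^0·Z^1.
  monomial 1·x^0·y^2 ↦ 1·X^0·Y^2·Z^0.
  monomial 1·x^0·y^1 ↦ 1·X^0·Y^1·Z^1.
  monomial 2·x^0·y^0 ↦ 2·X^0·Y^0·Z^2.
Collecting: F(X, Y, Z) = X**2 - 2*X*Z + Y**2 + Y*Z + 2*Z**2.


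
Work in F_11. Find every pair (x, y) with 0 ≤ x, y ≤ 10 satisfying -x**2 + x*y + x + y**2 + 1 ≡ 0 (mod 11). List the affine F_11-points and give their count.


Affine F_11-points: {(4, 0), (4, 7), (6, 1), (6, 4), (7, 1), (7, 3), (8, 0), (8, 3), (10, 4), (10, 8)}; count = 10.

For each of the 121 pairs (x, y) ∈ F_11², evaluate f(x, y) mod 11. Record the zeros.
  x = 0: [0↦1, 1↦2, 2↦5, 3↦10, 4↦6, 5↦4, 6↦4, 7↦6, 8↦10, 9↦5, 10↦2]  zeros at y ∈ ∅
  x = 1: [0↦1, 1↦3, 2↦7, 3↦2, 4↦10, 5↦9, 6↦10, 7↦2, 8↦7, 9↦3, 10↦1]  zeros at y ∈ ∅
  x = 2: [0↦10, 1↦2, 2↦7, 3↦3, 4↦1, 5↦1, 6↦3, 7↦7, 8↦2, 9↦10, 10↦9]  zeros at y ∈ ∅
  x = 3: [0↦6, 1↦10, 2↦5, 3↦2, 4↦1, 5↦2, 6↦5, 7↦10, 8↦6, 9↦4, 10↦4]  zeros at y ∈ ∅
  x = 4: [0↦0, 1↦5, 2↦1, 3↦10, 4↦10, 5↦1, 6↦5, 7↦0, 8↦8, 9↦7, 10↦8]  zeros at y ∈ {0, 7}
  x = 5: [0↦3, 1↦9, 2↦6, 3↦5, 4↦6, 5↦9, 6↦3, 7↦10, 8↦8, 9↦8, 10↦10]  zeros at y ∈ ∅
  x = 6: [0↦4, 1↦0, 2↦9, 3↦9, 4↦0, 5↦4, 6↦10, 7↦7, 8↦6, 9↦7, 10↦10]  zeros at y ∈ {1, 4}
  x = 7: [0↦3, 1↦0, 2↦10, 3↦0, 4↦3, 5↦8, 6↦4, 7↦2, 8↦2, 9↦4, 10↦8]  zeros at y ∈ {1, 3}
  x = 8: [0↦0, 1↦9, 2↦9, 3↦0, 4↦4, 5↦10, 6↦7, 7↦6, 8↦7, 9↦10, 10↦4]  zeros at y ∈ {0, 3}
  x = 9: [0↦6, 1↦5, 2↦6, 3↦9, 4↦3, 5↦10, 6↦8, 7↦8, 8↦10, 9↦3, 10↦9]  zeros at y ∈ ∅
  x = 10: [0↦10, 1↦10, 2↦1, 3↦5, 4↦0, 5↦8, 6↦7, 7↦8, 8↦0, 9↦5, 10↦1]  zeros at y ∈ {4, 8}
Collecting zeros: affine points = {(4, 0), (4, 7), (6, 1), (6, 4), (7, 1), (7, 3), (8, 0), (8, 3), (10, 4), (10, 8)}.
Total count |C(F_11)_aff| = 10.


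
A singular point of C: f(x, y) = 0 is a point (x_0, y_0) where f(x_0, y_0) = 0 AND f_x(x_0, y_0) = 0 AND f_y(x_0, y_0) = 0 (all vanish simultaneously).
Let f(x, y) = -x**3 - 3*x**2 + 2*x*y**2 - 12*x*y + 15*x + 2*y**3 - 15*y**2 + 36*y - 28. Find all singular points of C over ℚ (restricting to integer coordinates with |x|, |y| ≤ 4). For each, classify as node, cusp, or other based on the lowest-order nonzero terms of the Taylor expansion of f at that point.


Singular points: {(-1, 3)}; classification: cusp.

Compute partial derivatives:
  f_x = -3*x**2 - 6*x + 2*y**2 - 12*y + 15.
  f_y = 4*x*y - 12*x + 6*y**2 - 30*y + 36.
Scan x_0 ∈ {−4, ..., 4}. For each x_0, f_y(x_0, y) is a polynomial in y; find its integer roots y ∈ {−4, ..., 4}, then test f_x and f at those candidates.
  x = -4: f_y(-4, y) = 6*y**2 - 46*y + 84; vanishes at y ∈ {3}. (-4, 3): f_x = -27 ≠ 0.
  x = -3: f_y(-3, y) = 6*y**2 - 42*y + 72; vanishes at y ∈ {3, 4}. (-3, 3): f_x = -12 ≠ 0; (-3, 4): f_x = -10 ≠ 0.
  x = -2: f_y(-2, y) = 6*y**2 - 38*y + 60; vanishes at y ∈ {3}. (-2, 3): f_x = -3 ≠ 0.
  x = -1: f_y(-1, y) = 6*y**2 - 34*y + 48; vanishes at y ∈ {3}. (-1, 3): f_x = 0, f = 0 — SINGULAR.
  x = 0: f_y(0, y) = 6*y**2 - 30*y + 36; vanishes at y ∈ {2, 3}. (0, 2): f_x = -1 ≠ 0; (0, 3): f_x = -3 ≠ 0.
  x = 1: f_y(1, y) = 6*y**2 - 26*y + 24; vanishes at y ∈ {3}. (1, 3): f_x = -12 ≠ 0.
  x = 2: f_y(2, y) = 6*y**2 - 22*y + 12; vanishes at y ∈ {3}. (2, 3): f_x = -27 ≠ 0.
  x = 3: f_y(3, y) = 6*y**2 - 18*y; vanishes at y ∈ {0, 3}. (3, 0): f_x = -30 ≠ 0; (3, 3): f_x = -48 ≠ 0.
  x = 4: f_y(4, y) = 6*y**2 - 14*y - 12; vanishes at y ∈ {3}. (4, 3): f_x = -75 ≠ 0.
Only singular point on the grid: (-1, 3).
Classify: substitute x = -1 + u, y = 3 + v and expand: f = -u**3 + 2*u*v**2 + 2*v**3 + v**2.
No constant or linear terms (consistent with a singular point). Quadratic part: v**2. Cubic part: -u**3 + 2*u*v**2 + 2*v**3.
The quadratic part v**2 is a perfect square, so there is a single (double) tangent line v = 0, i.e. y = 3. Restricting the cubic part to that line (v = 0) leaves -u**3 ≠ 0, so f is not divisible by v and the branch is v² ≈ u**3 to lowest order — this is a cusp.
Classification: cusp.


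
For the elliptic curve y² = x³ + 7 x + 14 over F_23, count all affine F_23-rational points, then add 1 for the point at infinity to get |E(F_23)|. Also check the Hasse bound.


Affine points = {(2, 6), (2, 17), (3, 4), (3, 19), (5, 6), (5, 17), (9, 1), (9, 22), (10, 7), (10, 16), (12, 3), (12, 20), (13, 5), (13, 18), (14, 2), (14, 21), (16, 6), (16, 17), (17, 3), (17, 20), (20, 9), (20, 14), (22, 11), (22, 12)}; affine count = 24; |E(F_23)| = 25.

Discriminant check: Δ ∝ 4a³ + 27b² = 4·7³ + 27·14² = 4·343 + 27·196 ≡ 17 (mod 23). Nonzero ⇒ E is nonsingular.
For each x ∈ F_23, compute rhs = x³ + 7·x + 14 mod 23, then count y ∈ F_23 with y² ≡ rhs.
  x = 0: rhs = 14, matching y values: none (0 points).
  x = 1: rhs = 22, matching y values: none (0 points).
  x = 2: rhs = 13, matching y values: 6, 17 (2 points).
  x = 3: rhs = 16, matching y values: 4, 19 (2 points).
  x = 4: rhs = 14, matching y values: none (0 points).
  x = 5: rhs = 13, matching y values: 6, 17 (2 points).
  x = 6: rhs = 19, matching y values: none (0 points).
  x = 7: rhs = 15, matching y values: none (0 points).
  x = 8: rhs = 7, matching y values: none (0 points).
  x = 9: rhs = 1, matching y values: 1, 22 (2 points).
  x = 10: rhs = 3, matching y values: 7, 16 (2 points).
  x = 11: rhs = 19, matching y values: none (0 points).
  x = 12: rhs = 9, matching y values: 3, 20 (2 points).
  x = 13: rhs = 2, matching y values: 5, 18 (2 points).
  x = 14: rhs = 4, matching y values: 2, 21 (2 points).
  x = 15: rhs = 21, matching y values: none (0 points).
  x = 16: rhs = 13, matching y values: 6, 17 (2 points).
  x = 17: rhs = 9, matching y values: 3, 20 (2 points).
  x = 18: rhs = 15, matching y values: none (0 points).
  x = 19: rhs = 14, matching y values: none (0 points).
  x = 20: rhs = 12, matching y values: 9, 14 (2 points).
  x = 21: rhs = 15, matching y values: none (0 points).
  x = 22: rhs = 6, matching y values: 11, 12 (2 points).
Total affine count: 24.
Full point count |E(F_23)| = 24 + 1 = 25.
Hasse bound: |25 − (23+1)| = |1| = 1 ≤ 2√23 ≈ 9.5917 ✓.


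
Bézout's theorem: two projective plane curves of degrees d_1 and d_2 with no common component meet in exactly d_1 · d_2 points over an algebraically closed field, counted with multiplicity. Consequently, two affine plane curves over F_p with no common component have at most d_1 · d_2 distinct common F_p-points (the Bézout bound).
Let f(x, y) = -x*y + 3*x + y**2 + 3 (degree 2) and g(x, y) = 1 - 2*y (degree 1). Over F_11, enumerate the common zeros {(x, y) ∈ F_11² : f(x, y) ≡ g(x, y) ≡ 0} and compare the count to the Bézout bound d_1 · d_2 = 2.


Common zeros: {(2, 6)}; count = 1; Bézout bound = 2.

deg(f) = 2, deg(g) = 1, so Bézout bound = 2.
Scan x ∈ F_11. For each x, list the y ∈ F_11 with f(x, y) ≡ 0 and those with g(x, y) ≡ 0 (mod 11); the common zeros in that column are the intersection.
  x = 0: f ≡ 0 at y ∈ ∅; g ≡ 0 at y ∈ {6}; common: ∅.
  x = 1: f ≡ 0 at y ∈ ∅; g ≡ 0 at y ∈ {6}; common: ∅.
  x = 2: f ≡ 0 at y ∈ {6, 7}; g ≡ 0 at y ∈ {6}; common: {6}.
  x = 3: f ≡ 0 at y ∈ {5, 9}; g ≡ 0 at y ∈ {6}; common: ∅.
  x = 4: f ≡ 0 at y ∈ {2}; g ≡ 0 at y ∈ {6}; common: ∅.
  x = 5: f ≡ 0 at y ∈ ∅; g ≡ 0 at y ∈ {6}; common: ∅.
  x = 6: f ≡ 0 at y ∈ ∅; g ≡ 0 at y ∈ {6}; common: ∅.
  x = 7: f ≡ 0 at y ∈ ∅; g ≡ 0 at y ∈ {6}; common: ∅.
  x = 8: f ≡ 0 at y ∈ {4}; g ≡ 0 at y ∈ {6}; common: ∅.
  x = 9: f ≡ 0 at y ∈ {1, 8}; g ≡ 0 at y ∈ {6}; common: ∅.
  x = 10: f ≡ 0 at y ∈ {0, 10}; g ≡ 0 at y ∈ {6}; common: ∅.
Collecting: common zeros = {(2, 6)}, so the count is 1.
Comparison with the Bézout bound: 1 ≤ 2 = deg(f)·deg(g), as expected for curves with no common component (the affine F_11-count falls short of the bound because intersections may lie at infinity, over extension fields, or carry multiplicity).


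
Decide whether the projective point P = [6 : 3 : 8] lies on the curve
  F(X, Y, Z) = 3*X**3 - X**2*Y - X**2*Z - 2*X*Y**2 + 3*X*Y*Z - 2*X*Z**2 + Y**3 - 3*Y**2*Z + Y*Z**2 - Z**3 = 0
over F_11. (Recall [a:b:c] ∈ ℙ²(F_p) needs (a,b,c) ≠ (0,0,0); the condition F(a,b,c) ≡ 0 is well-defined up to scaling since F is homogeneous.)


F(6,3,8) ≡ 3 (mod 11); P is NOT on the curve.

Evaluate F(6, 3, 8) term-by-term (mod 11).
  3*X**3 ↦ 3·216·1·1 = 648
  -X**2*Y ↦ -1·36·3·1 = -108
  -X**2*Z ↦ -1·36·1·8 = -288
  -2*X*Y**2 ↦ -2·6·9·1 = -108
  3*X*Y*Z ↦ 3·6·3·8 = 432
  -2*X*Z**2 ↦ -2·6·1·64 = -768
  Y**3 ↦ 1·1·27·1 = 27
  -3*Y**2*Z ↦ -3·1·9·8 = -216
  Y*Z**2 ↦ 1·1·3·64 = 192
  -Z**3 ↦ -1·1·1·512 = -512
Sum: F(6, 3, 8) = (648) + (-108) + (-288) + (-108) + (432) + (-768) + (27) + (-216) + (192) + (-512) = -701.
Reducing mod 11: -701 ≡ 3 (mod 11).
Since F(a, b, c) ≡ 3 ≠ 0 (mod 11), P does NOT lie on the curve.


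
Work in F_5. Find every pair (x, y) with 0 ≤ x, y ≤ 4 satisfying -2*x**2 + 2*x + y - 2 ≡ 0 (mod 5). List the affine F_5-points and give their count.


Affine F_5-points: {(0, 2), (1, 2), (2, 1), (3, 4), (4, 1)}; count = 5.

For each of the 25 pairs (x, y) ∈ F_5², evaluate f(x, y) mod 5. Record the zeros.
  x = 0: [0↦3, 1↦4, 2↦0, 3↦1, 4↦2]  zeros at y ∈ {2}
  x = 1: [0↦3, 1↦4, 2↦0, 3↦1, 4↦2]  zeros at y ∈ {2}
  x = 2: [0↦4, 1↦0, 2↦1, 3↦2, 4↦3]  zeros at y ∈ {1}
  x = 3: [0↦1, 1↦2, 2↦3, 3↦4, 4↦0]  zeros at y ∈ {4}
  x = 4: [0↦4, 1↦0, 2↦1, 3↦2, 4↦3]  zeros at y ∈ {1}
Collecting zeros: affine points = {(0, 2), (1, 2), (2, 1), (3, 4), (4, 1)}.
Total count |C(F_5)_aff| = 5.


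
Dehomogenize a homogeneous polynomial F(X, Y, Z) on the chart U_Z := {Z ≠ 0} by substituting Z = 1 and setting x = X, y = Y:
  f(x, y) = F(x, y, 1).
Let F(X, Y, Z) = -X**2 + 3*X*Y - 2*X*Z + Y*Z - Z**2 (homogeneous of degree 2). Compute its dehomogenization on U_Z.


f(x, y) = -x**2 + 3*x*y - 2*x + y - 1

On U_Z we set Z = 1. Each monomial c·X^i·Y^j·Z^k in F becomes c·x^i·y^j·1^k = c·x^i·y^j.
Substituting Z = 1: F(X, Y, 1) = -x**2 + 3*x*y - 2*x + y - 1.
Note: deg(f) ≤ deg(F) = 2; strict inequality happens when F is divisible by Z (lost terms).


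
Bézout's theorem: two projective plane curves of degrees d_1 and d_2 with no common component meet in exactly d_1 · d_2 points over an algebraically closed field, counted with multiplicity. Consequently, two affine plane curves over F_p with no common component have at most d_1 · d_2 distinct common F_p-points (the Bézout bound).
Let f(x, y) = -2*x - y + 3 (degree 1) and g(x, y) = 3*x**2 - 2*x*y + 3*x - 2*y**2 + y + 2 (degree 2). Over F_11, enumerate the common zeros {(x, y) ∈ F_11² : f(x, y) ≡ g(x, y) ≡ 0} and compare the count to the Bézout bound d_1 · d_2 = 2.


Common zeros: {(9, 7), (10, 5)}; count = 2; Bézout bound = 2.

deg(f) = 1, deg(g) = 2, so Bézout bound = 2.
Scan x ∈ F_11. For each x, list the y ∈ F_11 with f(x, y) ≡ 0 and those with g(x, y) ≡ 0 (mod 11); the common zeros in that column are the intersection.
  x = 0: f ≡ 0 at y ∈ {3}; g ≡ 0 at y ∈ ∅; common: ∅.
  x = 1: f ≡ 0 at y ∈ {1}; g ≡ 0 at y ∈ ∅; common: ∅.
  x = 2: f ≡ 0 at y ∈ {10}; g ≡ 0 at y ∈ {7, 8}; common: ∅.
  x = 3: f ≡ 0 at y ∈ {8}; g ≡ 0 at y ∈ ∅; common: ∅.
  x = 4: f ≡ 0 at y ∈ {6}; g ≡ 0 at y ∈ ∅; common: ∅.
  x = 5: f ≡ 0 at y ∈ {4}; g ≡ 0 at y ∈ {2, 10}; common: ∅.
  x = 6: f ≡ 0 at y ∈ {2}; g ≡ 0 at y ∈ {3, 8}; common: ∅.
  x = 7: f ≡ 0 at y ∈ {0}; g ≡ 0 at y ∈ {5}; common: ∅.
  x = 8: f ≡ 0 at y ∈ {9}; g ≡ 0 at y ∈ {10}; common: ∅.
  x = 9: f ≡ 0 at y ∈ {7}; g ≡ 0 at y ∈ {1, 7}; common: {7}.
  x = 10: f ≡ 0 at y ∈ {5}; g ≡ 0 at y ∈ {2, 5}; common: {5}.
Collecting: common zeros = {(9, 7), (10, 5)}, so the count is 2.
Comparison with the Bézout bound: 2 ≤ 2 = deg(f)·deg(g), as expected for curves with no common component (the bound is attained).


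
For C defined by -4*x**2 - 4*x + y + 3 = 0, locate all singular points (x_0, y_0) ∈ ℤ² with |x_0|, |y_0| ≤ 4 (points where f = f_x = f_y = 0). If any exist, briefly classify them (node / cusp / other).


No singular points in the scanned grid; C is smooth there.

Compute partial derivatives:
  f_x = -8*x - 4.
  f_y = 1.
f_y = 1 is a nonzero constant, so f_y never vanishes: no point (x, y) can satisfy f = f_x = f_y = 0. In particular no (x, y) ∈ {−4, ..., 4}² is singular; the curve is smooth.


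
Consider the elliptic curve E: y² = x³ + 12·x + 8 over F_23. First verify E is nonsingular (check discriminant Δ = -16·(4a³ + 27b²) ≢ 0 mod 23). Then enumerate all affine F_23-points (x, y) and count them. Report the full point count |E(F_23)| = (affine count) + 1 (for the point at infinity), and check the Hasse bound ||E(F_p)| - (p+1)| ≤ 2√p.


Affine points = {(0, 10), (0, 13), (3, 5), (3, 18), (5, 3), (5, 20), (8, 8), (8, 15), (10, 1), (10, 22), (16, 8), (16, 15), (22, 8), (22, 15)}; affine count = 14; |E(F_23)| = 15.

Discriminant check: Δ ∝ 4a³ + 27b² = 4·12³ + 27·8² = 4·1728 + 27·64 ≡ 15 (mod 23). Nonzero ⇒ E is nonsingular.
For each x ∈ F_23, compute rhs = x³ + 12·x + 8 mod 23, then count y ∈ F_23 with y² ≡ rhs.
  x = 0: rhs = 8, matching y values: 10, 13 (2 points).
  x = 1: rhs = 21, matching y values: none (0 points).
  x = 2: rhs = 17, matching y values: none (0 points).
  x = 3: rhs = 2, matching y values: 5, 18 (2 points).
  x = 4: rhs = 5, matching y values: none (0 points).
  x = 5: rhs = 9, matching y values: 3, 20 (2 points).
  x = 6: rhs = 20, matching y values: none (0 points).
  x = 7: rhs = 21, matching y values: none (0 points).
  x = 8: rhs = 18, matching y values: 8, 15 (2 points).
  x = 9: rhs = 17, matching y values: none (0 points).
  x = 10: rhs = 1, matching y values: 1, 22 (2 points).
  x = 11: rhs = 22, matching y values: none (0 points).
  x = 12: rhs = 17, matching y values: none (0 points).
  x = 13: rhs = 15, matching y values: none (0 points).
  x = 14: rhs = 22, matching y values: none (0 points).
  x = 15: rhs = 21, matching y values: none (0 points).
  x = 16: rhs = 18, matching y values: 8, 15 (2 points).
  x = 17: rhs = 19, matching y values: none (0 points).
  x = 18: rhs = 7, matching y values: none (0 points).
  x = 19: rhs = 11, matching y values: none (0 points).
  x = 20: rhs = 14, matching y values: none (0 points).
  x = 21: rhs = 22, matching y values: none (0 points).
  x = 22: rhs = 18, matching y values: 8, 15 (2 points).
Total affine count: 14.
Full point count |E(F_23)| = 14 + 1 = 15.
Hasse bound: |15 − (23+1)| = |-9| = 9 ≤ 2√23 ≈ 9.5917 ✓.


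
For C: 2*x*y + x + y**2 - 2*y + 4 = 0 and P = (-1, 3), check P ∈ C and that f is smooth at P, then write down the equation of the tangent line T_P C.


Tangent line at P: 7*x + 2*y + 1 = 0.

Step 1: f(-1, 3) = 0, so P lies on C.
Step 2: partial derivatives
  f_x(x, y) = 2*y + 1, f_y(x, y) = 2*x + 2*y - 2.
  f_x(P) = 7, f_y(P) = 2 (gradient nonzero, so P is smooth).
Step 3: tangent line at P: 7·(x − -1) + 2·(y − 3) = 0.
Expanding: 7*x + 2*y + 1 = 0.


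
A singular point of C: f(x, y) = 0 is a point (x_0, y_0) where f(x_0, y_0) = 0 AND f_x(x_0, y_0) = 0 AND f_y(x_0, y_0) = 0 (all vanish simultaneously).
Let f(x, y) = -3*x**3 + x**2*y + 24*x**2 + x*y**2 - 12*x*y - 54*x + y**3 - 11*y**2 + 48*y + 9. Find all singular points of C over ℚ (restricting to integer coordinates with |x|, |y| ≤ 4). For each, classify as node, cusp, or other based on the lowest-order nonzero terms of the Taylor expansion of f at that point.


Singular points: {(3, 3)}; classification: cusp.

Compute partial derivatives:
  f_x = -9*x**2 + 2*x*y + 48*x + y**2 - 12*y - 54.
  f_y = x**2 + 2*x*y - 12*x + 3*y**2 - 22*y + 48.
Scan x_0 ∈ {−4, ..., 4}. For each x_0, f_y(x_0, y) is a polynomial in y; find its integer roots y ∈ {−4, ..., 4}, then test f_x and f at those candidates.
  x = -4: f_y(-4, y) = 3*y**2 - 30*y + 112; no integer root y with |y| ≤ 4.
  x = -3: f_y(-3, y) = 3*y**2 - 28*y + 93; no integer root y with |y| ≤ 4.
  x = -2: f_y(-2, y) = 3*y**2 - 26*y + 76; no integer root y with |y| ≤ 4.
  x = -1: f_y(-1, y) = 3*y**2 - 24*y + 61; no integer root y with |y| ≤ 4.
  x = 0: f_y(0, y) = 3*y**2 - 22*y + 48; no integer root y with |y| ≤ 4.
  x = 1: f_y(1, y) = 3*y**2 - 20*y + 37; no integer root y with |y| ≤ 4.
  x = 2: f_y(2, y) = 3*y**2 - 18*y + 28; no integer root y with |y| ≤ 4.
  x = 3: f_y(3, y) = 3*y**2 - 16*y + 21; vanishes at y ∈ {3}. (3, 3): f_x = 0, f = 0 — SINGULAR.
  x = 4: f_y(4, y) = 3*y**2 - 14*y + 16; vanishes at y ∈ {2}. (4, 2): f_x = -10 ≠ 0.
Only singular point on the grid: (3, 3).
Classify: substitute x = 3 + u, y = 3 + v and expand: f = -3*u**3 + u**2*v + u*v**2 + v**3 + v**2.
No constant or linear terms (consistent with a singular point). Quadratic part: v**2. Cubic part: -3*u**3 + u**2*v + u*v**2 + v**3.
The quadratic part v**2 is a perfect square, so there is a single (double) tangent line v = 0, i.e. y = 3. Restricting the cubic part to that line (v = 0) leaves -3*u**3 ≠ 0, so f is not divisible by v and the branch is v² ≈ 3*u**3 to lowest order — this is a cusp.
Classification: cusp.


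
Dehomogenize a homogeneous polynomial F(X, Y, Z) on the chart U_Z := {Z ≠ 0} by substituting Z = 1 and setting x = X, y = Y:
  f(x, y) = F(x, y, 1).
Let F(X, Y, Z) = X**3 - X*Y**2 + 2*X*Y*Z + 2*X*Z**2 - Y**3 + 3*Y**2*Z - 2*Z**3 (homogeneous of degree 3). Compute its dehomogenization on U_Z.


f(x, y) = x**3 - x*y**2 + 2*x*y + 2*x - y**3 + 3*y**2 - 2

On U_Z we set Z = 1. Each monomial c·X^i·Y^j·Z^k in F becomes c·x^i·y^j·1^k = c·x^i·y^j.
Substituting Z = 1: F(X, Y, 1) = x**3 - x*y**2 + 2*x*y + 2*x - y**3 + 3*y**2 - 2.
Note: deg(f) ≤ deg(F) = 3; strict inequality happens when F is divisible by Z (lost terms).


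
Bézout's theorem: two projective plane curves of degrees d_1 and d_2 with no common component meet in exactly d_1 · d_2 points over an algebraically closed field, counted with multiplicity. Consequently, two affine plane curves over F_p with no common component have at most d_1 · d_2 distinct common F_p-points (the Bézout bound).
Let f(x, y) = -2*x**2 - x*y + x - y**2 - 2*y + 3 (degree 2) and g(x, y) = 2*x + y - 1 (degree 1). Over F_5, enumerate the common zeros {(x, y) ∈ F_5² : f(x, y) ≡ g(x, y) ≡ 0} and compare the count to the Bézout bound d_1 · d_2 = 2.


Common zeros: {(0, 1), (2, 2)}; count = 2; Bézout bound = 2.

deg(f) = 2, deg(g) = 1, so Bézout bound = 2.
Scan x ∈ F_5. For each x, list the y ∈ F_5 with f(x, y) ≡ 0 and those with g(x, y) ≡ 0 (mod 5); the common zeros in that column are the intersection.
  x = 0: f ≡ 0 at y ∈ {1, 2}; g ≡ 0 at y ∈ {1}; common: {1}.
  x = 1: f ≡ 0 at y ∈ ∅; g ≡ 0 at y ∈ {4}; common: ∅.
  x = 2: f ≡ 0 at y ∈ {2, 4}; g ≡ 0 at y ∈ {2}; common: {2}.
  x = 3: f ≡ 0 at y ∈ ∅; g ≡ 0 at y ∈ {0}; common: ∅.
  x = 4: f ≡ 0 at y ∈ {0, 4}; g ≡ 0 at y ∈ {3}; common: ∅.
Collecting: common zeros = {(0, 1), (2, 2)}, so the count is 2.
Comparison with the Bézout bound: 2 ≤ 2 = deg(f)·deg(g), as expected for curves with no common component (the bound is attained).


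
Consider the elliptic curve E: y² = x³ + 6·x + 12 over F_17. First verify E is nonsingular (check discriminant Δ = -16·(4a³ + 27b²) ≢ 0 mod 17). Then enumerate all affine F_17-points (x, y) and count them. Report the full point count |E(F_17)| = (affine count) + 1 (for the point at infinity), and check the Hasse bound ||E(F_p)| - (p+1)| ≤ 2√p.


Affine points = {(1, 6), (1, 11), (2, 7), (2, 10), (4, 7), (4, 10), (6, 3), (6, 14), (9, 8), (9, 9), (10, 1), (10, 16), (11, 7), (11, 10), (13, 3), (13, 14), (14, 1), (14, 16), (15, 3), (15, 14)}; affine count = 20; |E(F_17)| = 21.

Discriminant check: Δ ∝ 4a³ + 27b² = 4·6³ + 27·12² = 4·216 + 27·144 ≡ 9 (mod 17). Nonzero ⇒ E is nonsingular.
For each x ∈ F_17, compute rhs = x³ + 6·x + 12 mod 17, then count y ∈ F_17 with y² ≡ rhs.
  x = 0: rhs = 12, matching y values: none (0 points).
  x = 1: rhs = 2, matching y values: 6, 11 (2 points).
  x = 2: rhs = 15, matching y values: 7, 10 (2 points).
  x = 3: rhs = 6, matching y values: none (0 points).
  x = 4: rhs = 15, matching y values: 7, 10 (2 points).
  x = 5: rhs = 14, matching y values: none (0 points).
  x = 6: rhs = 9, matching y values: 3, 14 (2 points).
  x = 7: rhs = 6, matching y values: none (0 points).
  x = 8: rhs = 11, matching y values: none (0 points).
  x = 9: rhs = 13, matching y values: 8, 9 (2 points).
  x = 10: rhs = 1, matching y values: 1, 16 (2 points).
  x = 11: rhs = 15, matching y values: 7, 10 (2 points).
  x = 12: rhs = 10, matching y values: none (0 points).
  x = 13: rhs = 9, matching y values: 3, 14 (2 points).
  x = 14: rhs = 1, matching y values: 1, 16 (2 points).
  x = 15: rhs = 9, matching y values: 3, 14 (2 points).
  x = 16: rhs = 5, matching y values: none (0 points).
Total affine count: 20.
Full point count |E(F_17)| = 20 + 1 = 21.
Hasse bound: |21 − (17+1)| = |3| = 3 ≤ 2√17 ≈ 8.2462 ✓.


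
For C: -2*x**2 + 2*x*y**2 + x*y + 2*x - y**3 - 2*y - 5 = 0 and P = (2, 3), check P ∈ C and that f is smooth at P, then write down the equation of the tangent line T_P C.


Tangent line at P: 15*x - 3*y - 21 = 0.

Step 1: f(2, 3) = 0, so P lies on C.
Step 2: partial derivatives
  f_x(x, y) = -4*x + 2*y**2 + y + 2, f_y(x, y) = 4*x*y + x - 3*y**2 - 2.
  f_x(P) = 15, f_y(P) = -3 (gradient nonzero, so P is smooth).
Step 3: tangent line at P: 15·(x − 2) + -3·(y − 3) = 0.
Expanding: 15*x - 3*y - 21 = 0.


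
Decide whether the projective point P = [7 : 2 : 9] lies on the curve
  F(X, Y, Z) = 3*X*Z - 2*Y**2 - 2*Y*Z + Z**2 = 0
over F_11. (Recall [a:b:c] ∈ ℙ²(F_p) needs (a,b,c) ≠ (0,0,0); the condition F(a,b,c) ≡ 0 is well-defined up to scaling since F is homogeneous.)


F(7,2,9) ≡ 6 (mod 11); P is NOT on the curve.

Evaluate F(7, 2, 9) term-by-term (mod 11).
  3*X*Z ↦ 3·7·1·9 = 189
  -2*Y**2 ↦ -2·1·4·1 = -8
  -2*Y*Z ↦ -2·1·2·9 = -36
  Z**2 ↦ 1·1·1·81 = 81
Sum: F(7, 2, 9) = (189) + (-8) + (-36) + (81) = 226.
Reducing mod 11: 226 ≡ 6 (mod 11).
Since F(a, b, c) ≡ 6 ≠ 0 (mod 11), P does NOT lie on the curve.


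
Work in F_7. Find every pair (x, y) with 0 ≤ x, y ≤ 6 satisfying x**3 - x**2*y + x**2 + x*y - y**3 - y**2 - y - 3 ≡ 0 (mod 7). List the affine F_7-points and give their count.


Affine F_7-points: {(0, 3), (1, 6), (3, 2), (4, 0), (5, 0), (5, 6), (6, 2), (6, 5), (6, 6)}; count = 9.

For each of the 49 pairs (x, y) ∈ F_7², evaluate f(x, y) mod 7. Record the zeros.
  x = 0: [0↦4, 1↦1, 2↦4, 3↦0, 4↦4, 5↦3, 6↦5]  zeros at y ∈ {3}
  x = 1: [0↦6, 1↦3, 2↦6, 3↦2, 4↦6, 5↦5, 6↦0]  zeros at y ∈ {6}
  x = 2: [0↦2, 1↦4, 2↦5, 3↦6, 4↦1, 5↦5, 6↦5]  zeros at y ∈ ∅
  x = 3: [0↦5, 1↦3, 2↦0, 3↦4, 4↦2, 5↦2, 6↦5]  zeros at y ∈ {2}
  x = 4: [0↦0, 1↦6, 2↦4, 3↦2, 4↦1, 5↦2, 6↦6]  zeros at y ∈ {0}
  x = 5: [0↦0, 1↦5, 2↦2, 3↦6, 4↦4, 5↦4, 6↦0]  zeros at y ∈ {0, 6}
  x = 6: [0↦4, 1↦6, 2↦0, 3↦1, 4↦3, 5↦0, 6↦0]  zeros at y ∈ {2, 5, 6}
Collecting zeros: affine points = {(0, 3), (1, 6), (3, 2), (4, 0), (5, 0), (5, 6), (6, 2), (6, 5), (6, 6)}.
Total count |C(F_7)_aff| = 9.


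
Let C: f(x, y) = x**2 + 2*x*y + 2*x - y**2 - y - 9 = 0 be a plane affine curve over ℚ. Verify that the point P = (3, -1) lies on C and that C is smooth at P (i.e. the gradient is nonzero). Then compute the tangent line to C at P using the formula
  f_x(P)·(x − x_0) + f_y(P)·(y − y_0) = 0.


Tangent line at P: 6*x + 7*y - 11 = 0.

Step 1: f(3, -1) = 0, so P lies on C.
Step 2: partial derivatives
  f_x(x, y) = 2*x + 2*y + 2, f_y(x, y) = 2*x - 2*y - 1.
  f_x(P) = 6, f_y(P) = 7 (gradient nonzero, so P is smooth).
Step 3: tangent line at P: 6·(x − 3) + 7·(y − -1) = 0.
Expanding: 6*x + 7*y - 11 = 0.


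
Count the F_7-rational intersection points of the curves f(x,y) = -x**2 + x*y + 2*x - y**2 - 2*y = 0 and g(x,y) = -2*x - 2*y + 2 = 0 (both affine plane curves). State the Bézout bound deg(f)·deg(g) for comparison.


Common zeros: ∅; count = 0; Bézout bound = 2.

deg(f) = 2, deg(g) = 1, so Bézout bound = 2.
Scan x ∈ F_7. For each x, list the y ∈ F_7 with f(x, y) ≡ 0 and those with g(x, y) ≡ 0 (mod 7); the common zeros in that column are the intersection.
  x = 0: f ≡ 0 at y ∈ {0, 5}; g ≡ 0 at y ∈ {1}; common: ∅.
  x = 1: f ≡ 0 at y ∈ ∅; g ≡ 0 at y ∈ {0}; common: ∅.
  x = 2: f ≡ 0 at y ∈ {0}; g ≡ 0 at y ∈ {6}; common: ∅.
  x = 3: f ≡ 0 at y ∈ ∅; g ≡ 0 at y ∈ {5}; common: ∅.
  x = 4: f ≡ 0 at y ∈ {1}; g ≡ 0 at y ∈ {4}; common: ∅.
  x = 5: f ≡ 0 at y ∈ ∅; g ≡ 0 at y ∈ {3}; common: ∅.
  x = 6: f ≡ 0 at y ∈ {1, 3}; g ≡ 0 at y ∈ {2}; common: ∅.
Collecting: common zeros = ∅, so the count is 0.
Comparison with the Bézout bound: 0 ≤ 2 = deg(f)·deg(g), as expected for curves with no common component (the affine F_7-count falls short of the bound because intersections may lie at infinity, over extension fields, or carry multiplicity).


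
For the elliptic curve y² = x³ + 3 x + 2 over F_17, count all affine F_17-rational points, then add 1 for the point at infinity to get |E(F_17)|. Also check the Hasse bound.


Affine points = {(0, 6), (0, 11), (2, 4), (2, 13), (3, 2), (3, 15), (6, 7), (6, 10), (7, 3), (7, 14), (12, 7), (12, 10), (14, 0), (16, 7), (16, 10)}; affine count = 15; |E(F_17)| = 16.

Discriminant check: Δ ∝ 4a³ + 27b² = 4·3³ + 27·2² = 4·27 + 27·4 ≡ 12 (mod 17). Nonzero ⇒ E is nonsingular.
For each x ∈ F_17, compute rhs = x³ + 3·x + 2 mod 17, then count y ∈ F_17 with y² ≡ rhs.
  x = 0: rhs = 2, matching y values: 6, 11 (2 points).
  x = 1: rhs = 6, matching y values: none (0 points).
  x = 2: rhs = 16, matching y values: 4, 13 (2 points).
  x = 3: rhs = 4, matching y values: 2, 15 (2 points).
  x = 4: rhs = 10, matching y values: none (0 points).
  x = 5: rhs = 6, matching y values: none (0 points).
  x = 6: rhs = 15, matching y values: 7, 10 (2 points).
  x = 7: rhs = 9, matching y values: 3, 14 (2 points).
  x = 8: rhs = 11, matching y values: none (0 points).
  x = 9: rhs = 10, matching y values: none (0 points).
  x = 10: rhs = 12, matching y values: none (0 points).
  x = 11: rhs = 6, matching y values: none (0 points).
  x = 12: rhs = 15, matching y values: 7, 10 (2 points).
  x = 13: rhs = 11, matching y values: none (0 points).
  x = 14: rhs = 0, matching y values: 0 (1 points).
  x = 15: rhs = 5, matching y values: none (0 points).
  x = 16: rhs = 15, matching y values: 7, 10 (2 points).
Total affine count: 15.
Full point count |E(F_17)| = 15 + 1 = 16.
Hasse bound: |16 − (17+1)| = |-2| = 2 ≤ 2√17 ≈ 8.2462 ✓.
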